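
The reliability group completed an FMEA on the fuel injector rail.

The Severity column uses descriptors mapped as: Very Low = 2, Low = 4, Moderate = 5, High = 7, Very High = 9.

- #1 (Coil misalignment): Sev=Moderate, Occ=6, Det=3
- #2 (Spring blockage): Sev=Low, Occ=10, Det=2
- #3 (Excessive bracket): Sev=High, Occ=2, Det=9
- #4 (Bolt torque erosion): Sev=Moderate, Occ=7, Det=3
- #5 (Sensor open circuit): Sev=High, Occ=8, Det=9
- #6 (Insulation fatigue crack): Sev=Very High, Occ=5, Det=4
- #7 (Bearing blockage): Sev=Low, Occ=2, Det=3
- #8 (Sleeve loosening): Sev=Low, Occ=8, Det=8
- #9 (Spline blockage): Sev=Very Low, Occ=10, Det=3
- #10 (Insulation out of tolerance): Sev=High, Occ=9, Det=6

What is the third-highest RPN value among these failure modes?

RPN = Severity × Occurrence × Detection:
  #1: 5 × 6 × 3 = 90
  #2: 4 × 10 × 2 = 80
  #3: 7 × 2 × 9 = 126
  #4: 5 × 7 × 3 = 105
  #5: 7 × 8 × 9 = 504
  #6: 9 × 5 × 4 = 180
  #7: 4 × 2 × 3 = 24
  #8: 4 × 8 × 8 = 256
  #9: 2 × 10 × 3 = 60
  #10: 7 × 9 × 6 = 378
Sorted descending: 504, 378, 256, 180, 126, 105, 90, 80, 60, 24.
The third-highest RPN is 256 (#8).

256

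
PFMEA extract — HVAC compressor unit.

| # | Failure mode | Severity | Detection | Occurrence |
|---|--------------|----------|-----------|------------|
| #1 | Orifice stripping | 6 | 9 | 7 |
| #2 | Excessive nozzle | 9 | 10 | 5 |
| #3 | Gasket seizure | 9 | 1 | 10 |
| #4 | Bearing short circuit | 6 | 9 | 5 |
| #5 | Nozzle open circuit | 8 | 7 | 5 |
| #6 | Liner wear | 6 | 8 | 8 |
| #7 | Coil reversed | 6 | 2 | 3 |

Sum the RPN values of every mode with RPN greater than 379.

RPN = Severity × Occurrence × Detection:
  #1: 6 × 7 × 9 = 378
  #2: 9 × 5 × 10 = 450
  #3: 9 × 10 × 1 = 90
  #4: 6 × 5 × 9 = 270
  #5: 8 × 5 × 7 = 280
  #6: 6 × 8 × 8 = 384
  #7: 6 × 3 × 2 = 36
RPN > 379: #2 (450), #6 (384).
Sum: 450 + 384 = 834.

834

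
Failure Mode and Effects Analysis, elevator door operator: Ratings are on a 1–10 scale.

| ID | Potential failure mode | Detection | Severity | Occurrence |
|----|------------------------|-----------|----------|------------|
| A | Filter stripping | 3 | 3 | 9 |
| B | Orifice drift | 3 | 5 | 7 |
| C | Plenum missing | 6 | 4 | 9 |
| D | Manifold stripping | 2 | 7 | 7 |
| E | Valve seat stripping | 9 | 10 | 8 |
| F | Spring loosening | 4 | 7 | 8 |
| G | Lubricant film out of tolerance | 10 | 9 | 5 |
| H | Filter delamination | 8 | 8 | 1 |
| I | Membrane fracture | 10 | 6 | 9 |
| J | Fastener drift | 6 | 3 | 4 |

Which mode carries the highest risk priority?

RPN = Severity × Occurrence × Detection:
  A: 3 × 9 × 3 = 81
  B: 5 × 7 × 3 = 105
  C: 4 × 9 × 6 = 216
  D: 7 × 7 × 2 = 98
  E: 10 × 8 × 9 = 720
  F: 7 × 8 × 4 = 224
  G: 9 × 5 × 10 = 450
  H: 8 × 1 × 8 = 64
  I: 6 × 9 × 10 = 540
  J: 3 × 4 × 6 = 72
Highest RPN is 720 → E.

E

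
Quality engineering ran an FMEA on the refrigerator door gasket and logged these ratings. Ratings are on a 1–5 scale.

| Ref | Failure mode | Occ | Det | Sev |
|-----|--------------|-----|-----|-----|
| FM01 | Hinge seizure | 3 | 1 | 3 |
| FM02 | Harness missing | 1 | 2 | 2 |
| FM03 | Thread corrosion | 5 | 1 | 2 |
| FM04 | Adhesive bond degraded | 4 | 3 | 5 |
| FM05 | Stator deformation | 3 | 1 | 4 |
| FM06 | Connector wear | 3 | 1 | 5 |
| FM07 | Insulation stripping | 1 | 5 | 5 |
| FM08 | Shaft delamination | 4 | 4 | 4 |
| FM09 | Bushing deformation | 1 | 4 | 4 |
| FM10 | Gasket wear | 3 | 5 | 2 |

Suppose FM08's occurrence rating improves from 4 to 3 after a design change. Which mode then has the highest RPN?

FM04

RPN = Severity × Occurrence × Detection:
  FM01: 3 × 3 × 1 = 9
  FM02: 2 × 1 × 2 = 4
  FM03: 2 × 5 × 1 = 10
  FM04: 5 × 4 × 3 = 60
  FM05: 4 × 3 × 1 = 12
  FM06: 5 × 3 × 1 = 15
  FM07: 5 × 1 × 5 = 25
  FM08: 4 × 4 × 4 = 64
  FM09: 4 × 1 × 4 = 16
  FM10: 2 × 3 × 5 = 30
After action: FM08 → 4 × 3 × 4 = 48.
Revised RPNs: FM04=60, FM08=48, FM10=30, FM07=25, FM09=16, FM06=15, FM05=12, FM03=10, FM01=9, FM02=4.
Highest is now FM04 (60).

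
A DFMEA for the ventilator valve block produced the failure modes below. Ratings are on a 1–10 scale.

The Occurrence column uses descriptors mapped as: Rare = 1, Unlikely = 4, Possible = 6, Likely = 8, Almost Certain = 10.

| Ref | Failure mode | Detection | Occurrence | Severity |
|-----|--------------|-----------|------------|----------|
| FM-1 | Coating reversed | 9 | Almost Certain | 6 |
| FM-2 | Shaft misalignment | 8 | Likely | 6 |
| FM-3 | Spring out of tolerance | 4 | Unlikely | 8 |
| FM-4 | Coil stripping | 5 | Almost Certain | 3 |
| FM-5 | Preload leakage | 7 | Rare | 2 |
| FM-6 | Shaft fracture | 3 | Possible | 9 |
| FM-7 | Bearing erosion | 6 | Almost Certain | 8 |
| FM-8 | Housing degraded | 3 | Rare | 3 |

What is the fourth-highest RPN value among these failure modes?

RPN = Severity × Occurrence × Detection:
  FM-1: 6 × 10 × 9 = 540
  FM-2: 6 × 8 × 8 = 384
  FM-3: 8 × 4 × 4 = 128
  FM-4: 3 × 10 × 5 = 150
  FM-5: 2 × 1 × 7 = 14
  FM-6: 9 × 6 × 3 = 162
  FM-7: 8 × 10 × 6 = 480
  FM-8: 3 × 1 × 3 = 9
Sorted descending: 540, 480, 384, 162, 150, 128, 14, 9.
The fourth-highest RPN is 162 (FM-6).

162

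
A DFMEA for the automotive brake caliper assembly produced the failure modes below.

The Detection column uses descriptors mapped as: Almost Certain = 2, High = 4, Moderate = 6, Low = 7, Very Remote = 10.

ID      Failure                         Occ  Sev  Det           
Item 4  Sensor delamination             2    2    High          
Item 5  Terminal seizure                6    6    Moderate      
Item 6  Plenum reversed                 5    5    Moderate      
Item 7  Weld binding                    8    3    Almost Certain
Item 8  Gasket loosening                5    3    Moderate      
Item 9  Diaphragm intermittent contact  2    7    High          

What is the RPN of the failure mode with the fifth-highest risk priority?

48

RPN = Severity × Occurrence × Detection:
  Item 4: 2 × 2 × 4 = 16
  Item 5: 6 × 6 × 6 = 216
  Item 6: 5 × 5 × 6 = 150
  Item 7: 3 × 8 × 2 = 48
  Item 8: 3 × 5 × 6 = 90
  Item 9: 7 × 2 × 4 = 56
Sorted descending: 216, 150, 90, 56, 48, 16.
The fifth-highest RPN is 48 (Item 7).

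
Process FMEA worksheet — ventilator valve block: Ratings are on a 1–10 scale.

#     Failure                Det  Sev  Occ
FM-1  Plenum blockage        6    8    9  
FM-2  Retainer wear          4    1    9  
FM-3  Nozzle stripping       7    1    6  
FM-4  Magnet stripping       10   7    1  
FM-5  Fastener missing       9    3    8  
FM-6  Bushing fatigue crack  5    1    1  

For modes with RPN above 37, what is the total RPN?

RPN = Severity × Occurrence × Detection:
  FM-1: 8 × 9 × 6 = 432
  FM-2: 1 × 9 × 4 = 36
  FM-3: 1 × 6 × 7 = 42
  FM-4: 7 × 1 × 10 = 70
  FM-5: 3 × 8 × 9 = 216
  FM-6: 1 × 1 × 5 = 5
RPN > 37: FM-1 (432), FM-3 (42), FM-4 (70), FM-5 (216).
Sum: 432 + 42 + 70 + 216 = 760.

760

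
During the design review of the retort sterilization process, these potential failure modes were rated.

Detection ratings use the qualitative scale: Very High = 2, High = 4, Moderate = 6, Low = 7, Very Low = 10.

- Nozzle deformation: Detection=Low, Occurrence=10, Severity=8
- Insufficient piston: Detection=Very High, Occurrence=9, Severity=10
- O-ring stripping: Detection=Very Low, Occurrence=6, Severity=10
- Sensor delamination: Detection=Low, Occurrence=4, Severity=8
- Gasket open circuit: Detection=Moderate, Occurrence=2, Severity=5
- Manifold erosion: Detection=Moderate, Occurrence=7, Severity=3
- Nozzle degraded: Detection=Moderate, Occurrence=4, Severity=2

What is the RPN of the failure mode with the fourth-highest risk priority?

180

RPN = Severity × Occurrence × Detection:
  Nozzle deformation: 8 × 10 × 7 = 560
  Insufficient piston: 10 × 9 × 2 = 180
  O-ring stripping: 10 × 6 × 10 = 600
  Sensor delamination: 8 × 4 × 7 = 224
  Gasket open circuit: 5 × 2 × 6 = 60
  Manifold erosion: 3 × 7 × 6 = 126
  Nozzle degraded: 2 × 4 × 6 = 48
Sorted descending: 600, 560, 224, 180, 126, 60, 48.
The fourth-highest RPN is 180 (Insufficient piston).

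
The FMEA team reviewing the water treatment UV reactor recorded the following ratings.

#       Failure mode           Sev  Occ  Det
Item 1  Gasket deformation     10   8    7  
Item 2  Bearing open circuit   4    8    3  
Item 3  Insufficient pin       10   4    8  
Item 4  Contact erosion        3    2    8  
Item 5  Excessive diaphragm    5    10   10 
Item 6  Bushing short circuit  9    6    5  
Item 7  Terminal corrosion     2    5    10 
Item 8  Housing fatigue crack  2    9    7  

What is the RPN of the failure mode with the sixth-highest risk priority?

100

RPN = Severity × Occurrence × Detection:
  Item 1: 10 × 8 × 7 = 560
  Item 2: 4 × 8 × 3 = 96
  Item 3: 10 × 4 × 8 = 320
  Item 4: 3 × 2 × 8 = 48
  Item 5: 5 × 10 × 10 = 500
  Item 6: 9 × 6 × 5 = 270
  Item 7: 2 × 5 × 10 = 100
  Item 8: 2 × 9 × 7 = 126
Sorted descending: 560, 500, 320, 270, 126, 100, 96, 48.
The sixth-highest RPN is 100 (Item 7).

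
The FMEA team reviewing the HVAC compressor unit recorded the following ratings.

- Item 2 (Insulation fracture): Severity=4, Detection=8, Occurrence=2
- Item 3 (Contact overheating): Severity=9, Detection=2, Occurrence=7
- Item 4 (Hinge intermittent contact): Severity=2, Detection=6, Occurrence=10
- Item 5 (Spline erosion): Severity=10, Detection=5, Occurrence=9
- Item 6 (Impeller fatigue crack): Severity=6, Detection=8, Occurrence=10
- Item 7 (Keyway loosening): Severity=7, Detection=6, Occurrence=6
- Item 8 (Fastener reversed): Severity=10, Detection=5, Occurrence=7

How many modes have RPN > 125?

RPN = Severity × Occurrence × Detection:
  Item 2: 4 × 2 × 8 = 64
  Item 3: 9 × 7 × 2 = 126
  Item 4: 2 × 10 × 6 = 120
  Item 5: 10 × 9 × 5 = 450
  Item 6: 6 × 10 × 8 = 480
  Item 7: 7 × 6 × 6 = 252
  Item 8: 10 × 7 × 5 = 350
Modes with RPN > 125: Item 3 (126), Item 5 (450), Item 6 (480), Item 7 (252), Item 8 (350) → 5.

5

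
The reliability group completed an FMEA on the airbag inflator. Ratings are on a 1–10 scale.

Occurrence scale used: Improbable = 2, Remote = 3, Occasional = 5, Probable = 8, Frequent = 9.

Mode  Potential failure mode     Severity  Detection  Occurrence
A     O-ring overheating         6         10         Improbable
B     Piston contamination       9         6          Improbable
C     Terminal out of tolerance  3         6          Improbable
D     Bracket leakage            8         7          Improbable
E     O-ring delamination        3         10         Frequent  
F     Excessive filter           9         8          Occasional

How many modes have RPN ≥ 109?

4

RPN = Severity × Occurrence × Detection:
  A: 6 × 2 × 10 = 120
  B: 9 × 2 × 6 = 108
  C: 3 × 2 × 6 = 36
  D: 8 × 2 × 7 = 112
  E: 3 × 9 × 10 = 270
  F: 9 × 5 × 8 = 360
Modes with RPN ≥ 109: A (120), D (112), E (270), F (360) → 4.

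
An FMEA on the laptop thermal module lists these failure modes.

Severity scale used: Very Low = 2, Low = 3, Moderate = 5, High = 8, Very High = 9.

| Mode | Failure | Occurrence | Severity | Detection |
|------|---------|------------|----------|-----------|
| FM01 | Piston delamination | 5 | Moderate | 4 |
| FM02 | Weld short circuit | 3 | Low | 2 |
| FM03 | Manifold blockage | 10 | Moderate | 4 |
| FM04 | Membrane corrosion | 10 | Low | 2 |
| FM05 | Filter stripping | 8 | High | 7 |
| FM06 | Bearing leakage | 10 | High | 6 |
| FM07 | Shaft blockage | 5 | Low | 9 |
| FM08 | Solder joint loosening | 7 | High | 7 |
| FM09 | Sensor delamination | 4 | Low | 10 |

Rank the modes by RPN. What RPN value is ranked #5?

135

RPN = Severity × Occurrence × Detection:
  FM01: 5 × 5 × 4 = 100
  FM02: 3 × 3 × 2 = 18
  FM03: 5 × 10 × 4 = 200
  FM04: 3 × 10 × 2 = 60
  FM05: 8 × 8 × 7 = 448
  FM06: 8 × 10 × 6 = 480
  FM07: 3 × 5 × 9 = 135
  FM08: 8 × 7 × 7 = 392
  FM09: 3 × 4 × 10 = 120
Sorted descending: 480, 448, 392, 200, 135, 120, 100, 60, 18.
The fifth-highest RPN is 135 (FM07).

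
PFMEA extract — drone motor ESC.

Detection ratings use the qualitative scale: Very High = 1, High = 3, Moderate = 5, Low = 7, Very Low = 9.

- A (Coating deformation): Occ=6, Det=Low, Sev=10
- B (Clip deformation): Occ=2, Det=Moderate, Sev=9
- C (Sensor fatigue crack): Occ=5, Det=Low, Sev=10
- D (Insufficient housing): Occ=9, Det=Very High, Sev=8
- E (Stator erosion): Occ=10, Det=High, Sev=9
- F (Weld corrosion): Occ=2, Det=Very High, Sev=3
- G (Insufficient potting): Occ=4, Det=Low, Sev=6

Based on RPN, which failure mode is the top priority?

A

RPN = Severity × Occurrence × Detection:
  A: 10 × 6 × 7 = 420
  B: 9 × 2 × 5 = 90
  C: 10 × 5 × 7 = 350
  D: 8 × 9 × 1 = 72
  E: 9 × 10 × 3 = 270
  F: 3 × 2 × 1 = 6
  G: 6 × 4 × 7 = 168
Highest RPN is 420 → A.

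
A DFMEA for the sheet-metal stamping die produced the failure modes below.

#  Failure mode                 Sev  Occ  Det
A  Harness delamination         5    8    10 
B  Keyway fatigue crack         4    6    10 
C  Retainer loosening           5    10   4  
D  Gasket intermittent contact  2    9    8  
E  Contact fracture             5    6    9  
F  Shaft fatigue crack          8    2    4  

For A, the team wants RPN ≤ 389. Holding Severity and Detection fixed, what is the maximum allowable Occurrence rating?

A: S=5, O=8, D=10 → current RPN = 400.
Fixed product = 50. Need 50 × O ≤ 389, so O ≤ 389/50 = 7.78.
Maximum integer Occurrence rating = 7 (gives RPN 350; O=8 would give 400 > 389).

7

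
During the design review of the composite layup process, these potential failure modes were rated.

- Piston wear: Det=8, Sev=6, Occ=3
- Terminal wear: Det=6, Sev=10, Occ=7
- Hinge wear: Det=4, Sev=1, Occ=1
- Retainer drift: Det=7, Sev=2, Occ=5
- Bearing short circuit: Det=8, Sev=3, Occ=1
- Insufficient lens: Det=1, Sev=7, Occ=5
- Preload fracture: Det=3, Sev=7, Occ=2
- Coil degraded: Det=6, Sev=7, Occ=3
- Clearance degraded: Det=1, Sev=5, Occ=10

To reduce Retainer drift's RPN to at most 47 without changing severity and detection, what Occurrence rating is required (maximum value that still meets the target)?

Retainer drift: S=2, O=5, D=7 → current RPN = 70.
Fixed product = 14. Need 14 × O ≤ 47, so O ≤ 47/14 = 3.36.
Maximum integer Occurrence rating = 3 (gives RPN 42; O=4 would give 56 > 47).

3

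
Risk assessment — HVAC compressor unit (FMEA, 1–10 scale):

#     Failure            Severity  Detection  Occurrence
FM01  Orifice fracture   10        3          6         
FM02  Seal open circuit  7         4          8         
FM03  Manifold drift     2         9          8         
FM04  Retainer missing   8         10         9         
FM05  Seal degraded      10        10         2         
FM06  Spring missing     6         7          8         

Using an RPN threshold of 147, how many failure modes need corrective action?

5

RPN = Severity × Occurrence × Detection:
  FM01: 10 × 6 × 3 = 180
  FM02: 7 × 8 × 4 = 224
  FM03: 2 × 8 × 9 = 144
  FM04: 8 × 9 × 10 = 720
  FM05: 10 × 2 × 10 = 200
  FM06: 6 × 8 × 7 = 336
Modes with RPN ≥ 147: FM01 (180), FM02 (224), FM04 (720), FM05 (200), FM06 (336) → 5.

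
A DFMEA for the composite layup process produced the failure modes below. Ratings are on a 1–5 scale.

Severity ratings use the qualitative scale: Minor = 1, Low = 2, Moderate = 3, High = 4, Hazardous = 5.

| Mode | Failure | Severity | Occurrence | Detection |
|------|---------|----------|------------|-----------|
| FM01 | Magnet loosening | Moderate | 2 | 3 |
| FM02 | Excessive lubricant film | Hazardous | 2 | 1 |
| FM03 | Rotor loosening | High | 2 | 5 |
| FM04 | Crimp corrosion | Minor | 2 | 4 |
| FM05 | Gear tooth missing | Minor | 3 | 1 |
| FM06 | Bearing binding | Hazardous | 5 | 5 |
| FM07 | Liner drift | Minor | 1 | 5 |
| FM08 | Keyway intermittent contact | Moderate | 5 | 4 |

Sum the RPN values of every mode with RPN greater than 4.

RPN = Severity × Occurrence × Detection:
  FM01: 3 × 2 × 3 = 18
  FM02: 5 × 2 × 1 = 10
  FM03: 4 × 2 × 5 = 40
  FM04: 1 × 2 × 4 = 8
  FM05: 1 × 3 × 1 = 3
  FM06: 5 × 5 × 5 = 125
  FM07: 1 × 1 × 5 = 5
  FM08: 3 × 5 × 4 = 60
RPN > 4: FM01 (18), FM02 (10), FM03 (40), FM04 (8), FM06 (125), FM07 (5), FM08 (60).
Sum: 18 + 10 + 40 + 8 + 125 + 5 + 60 = 266.

266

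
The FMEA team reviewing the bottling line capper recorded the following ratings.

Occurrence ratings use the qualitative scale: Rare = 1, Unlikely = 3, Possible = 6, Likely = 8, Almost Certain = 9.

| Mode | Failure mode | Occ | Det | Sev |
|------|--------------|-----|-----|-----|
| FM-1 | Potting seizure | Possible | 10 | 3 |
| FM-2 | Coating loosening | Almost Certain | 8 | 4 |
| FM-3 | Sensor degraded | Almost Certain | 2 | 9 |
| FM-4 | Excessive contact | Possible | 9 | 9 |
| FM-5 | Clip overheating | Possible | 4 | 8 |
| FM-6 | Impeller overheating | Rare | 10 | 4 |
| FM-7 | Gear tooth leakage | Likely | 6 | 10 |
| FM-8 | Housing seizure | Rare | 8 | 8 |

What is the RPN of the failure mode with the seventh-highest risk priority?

64

RPN = Severity × Occurrence × Detection:
  FM-1: 3 × 6 × 10 = 180
  FM-2: 4 × 9 × 8 = 288
  FM-3: 9 × 9 × 2 = 162
  FM-4: 9 × 6 × 9 = 486
  FM-5: 8 × 6 × 4 = 192
  FM-6: 4 × 1 × 10 = 40
  FM-7: 10 × 8 × 6 = 480
  FM-8: 8 × 1 × 8 = 64
Sorted descending: 486, 480, 288, 192, 180, 162, 64, 40.
The seventh-highest RPN is 64 (FM-8).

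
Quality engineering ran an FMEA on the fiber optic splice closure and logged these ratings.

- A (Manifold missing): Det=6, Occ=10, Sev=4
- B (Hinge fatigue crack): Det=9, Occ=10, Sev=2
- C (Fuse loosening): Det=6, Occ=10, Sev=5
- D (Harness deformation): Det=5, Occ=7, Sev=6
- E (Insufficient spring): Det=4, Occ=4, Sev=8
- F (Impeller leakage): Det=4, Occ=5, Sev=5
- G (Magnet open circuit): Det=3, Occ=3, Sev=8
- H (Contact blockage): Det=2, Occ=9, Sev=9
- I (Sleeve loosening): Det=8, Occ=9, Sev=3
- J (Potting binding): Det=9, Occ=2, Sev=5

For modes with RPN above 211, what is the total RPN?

RPN = Severity × Occurrence × Detection:
  A: 4 × 10 × 6 = 240
  B: 2 × 10 × 9 = 180
  C: 5 × 10 × 6 = 300
  D: 6 × 7 × 5 = 210
  E: 8 × 4 × 4 = 128
  F: 5 × 5 × 4 = 100
  G: 8 × 3 × 3 = 72
  H: 9 × 9 × 2 = 162
  I: 3 × 9 × 8 = 216
  J: 5 × 2 × 9 = 90
RPN > 211: A (240), C (300), I (216).
Sum: 240 + 300 + 216 = 756.

756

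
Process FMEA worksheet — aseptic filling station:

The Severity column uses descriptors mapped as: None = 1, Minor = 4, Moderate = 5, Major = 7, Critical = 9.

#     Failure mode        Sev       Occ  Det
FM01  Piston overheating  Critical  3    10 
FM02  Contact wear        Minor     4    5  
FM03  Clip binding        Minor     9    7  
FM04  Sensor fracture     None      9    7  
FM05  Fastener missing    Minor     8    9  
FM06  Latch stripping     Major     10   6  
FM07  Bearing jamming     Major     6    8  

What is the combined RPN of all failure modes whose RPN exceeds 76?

1646

RPN = Severity × Occurrence × Detection:
  FM01: 9 × 3 × 10 = 270
  FM02: 4 × 4 × 5 = 80
  FM03: 4 × 9 × 7 = 252
  FM04: 1 × 9 × 7 = 63
  FM05: 4 × 8 × 9 = 288
  FM06: 7 × 10 × 6 = 420
  FM07: 7 × 6 × 8 = 336
RPN > 76: FM01 (270), FM02 (80), FM03 (252), FM05 (288), FM06 (420), FM07 (336).
Sum: 270 + 80 + 252 + 288 + 420 + 336 = 1646.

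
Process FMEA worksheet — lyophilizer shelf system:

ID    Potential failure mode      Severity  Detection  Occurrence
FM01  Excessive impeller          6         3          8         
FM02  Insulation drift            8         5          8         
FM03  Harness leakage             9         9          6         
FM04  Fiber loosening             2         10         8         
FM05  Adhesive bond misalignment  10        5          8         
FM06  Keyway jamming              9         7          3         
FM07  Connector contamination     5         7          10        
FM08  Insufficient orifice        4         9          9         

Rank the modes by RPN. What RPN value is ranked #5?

RPN = Severity × Occurrence × Detection:
  FM01: 6 × 8 × 3 = 144
  FM02: 8 × 8 × 5 = 320
  FM03: 9 × 6 × 9 = 486
  FM04: 2 × 8 × 10 = 160
  FM05: 10 × 8 × 5 = 400
  FM06: 9 × 3 × 7 = 189
  FM07: 5 × 10 × 7 = 350
  FM08: 4 × 9 × 9 = 324
Sorted descending: 486, 400, 350, 324, 320, 189, 160, 144.
The fifth-highest RPN is 320 (FM02).

320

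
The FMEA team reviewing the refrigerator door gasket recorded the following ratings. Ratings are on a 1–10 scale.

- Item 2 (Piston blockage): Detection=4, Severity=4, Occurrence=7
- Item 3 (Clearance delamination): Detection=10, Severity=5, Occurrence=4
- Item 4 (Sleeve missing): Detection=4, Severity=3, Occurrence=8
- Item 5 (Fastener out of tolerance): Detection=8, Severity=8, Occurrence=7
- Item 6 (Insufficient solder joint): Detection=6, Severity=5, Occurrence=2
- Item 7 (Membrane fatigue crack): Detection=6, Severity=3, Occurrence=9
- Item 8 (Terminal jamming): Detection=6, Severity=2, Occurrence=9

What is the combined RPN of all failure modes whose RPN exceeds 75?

1126

RPN = Severity × Occurrence × Detection:
  Item 2: 4 × 7 × 4 = 112
  Item 3: 5 × 4 × 10 = 200
  Item 4: 3 × 8 × 4 = 96
  Item 5: 8 × 7 × 8 = 448
  Item 6: 5 × 2 × 6 = 60
  Item 7: 3 × 9 × 6 = 162
  Item 8: 2 × 9 × 6 = 108
RPN > 75: Item 2 (112), Item 3 (200), Item 4 (96), Item 5 (448), Item 7 (162), Item 8 (108).
Sum: 112 + 200 + 96 + 448 + 162 + 108 = 1126.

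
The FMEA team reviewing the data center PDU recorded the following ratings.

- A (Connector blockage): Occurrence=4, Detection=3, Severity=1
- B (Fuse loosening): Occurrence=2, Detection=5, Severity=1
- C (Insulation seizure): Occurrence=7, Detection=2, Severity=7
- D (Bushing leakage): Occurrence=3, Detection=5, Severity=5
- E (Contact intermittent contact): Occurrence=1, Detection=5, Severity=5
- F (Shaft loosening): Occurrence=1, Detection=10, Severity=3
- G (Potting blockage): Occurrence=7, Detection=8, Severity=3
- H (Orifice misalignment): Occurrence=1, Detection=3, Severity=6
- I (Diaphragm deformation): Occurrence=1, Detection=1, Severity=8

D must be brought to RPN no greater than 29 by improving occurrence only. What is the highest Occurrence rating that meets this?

D: S=5, O=3, D=5 → current RPN = 75.
Fixed product = 25. Need 25 × O ≤ 29, so O ≤ 29/25 = 1.16.
Maximum integer Occurrence rating = 1 (gives RPN 25; O=2 would give 50 > 29).

1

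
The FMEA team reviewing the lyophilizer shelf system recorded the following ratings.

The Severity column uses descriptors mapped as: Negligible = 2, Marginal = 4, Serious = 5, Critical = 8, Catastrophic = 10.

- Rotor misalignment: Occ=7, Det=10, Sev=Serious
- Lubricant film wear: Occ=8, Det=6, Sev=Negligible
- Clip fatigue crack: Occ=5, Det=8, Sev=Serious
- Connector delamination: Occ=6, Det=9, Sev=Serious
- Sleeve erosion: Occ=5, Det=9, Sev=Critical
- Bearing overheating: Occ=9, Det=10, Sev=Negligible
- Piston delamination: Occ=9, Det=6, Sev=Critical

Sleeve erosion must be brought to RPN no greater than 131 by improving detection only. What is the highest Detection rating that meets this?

Sleeve erosion: S=8, O=5, D=9 → current RPN = 360.
Fixed product = 40. Need 40 × D ≤ 131, so D ≤ 131/40 = 3.27.
Maximum integer Detection rating = 3 (gives RPN 120; D=4 would give 160 > 131).

3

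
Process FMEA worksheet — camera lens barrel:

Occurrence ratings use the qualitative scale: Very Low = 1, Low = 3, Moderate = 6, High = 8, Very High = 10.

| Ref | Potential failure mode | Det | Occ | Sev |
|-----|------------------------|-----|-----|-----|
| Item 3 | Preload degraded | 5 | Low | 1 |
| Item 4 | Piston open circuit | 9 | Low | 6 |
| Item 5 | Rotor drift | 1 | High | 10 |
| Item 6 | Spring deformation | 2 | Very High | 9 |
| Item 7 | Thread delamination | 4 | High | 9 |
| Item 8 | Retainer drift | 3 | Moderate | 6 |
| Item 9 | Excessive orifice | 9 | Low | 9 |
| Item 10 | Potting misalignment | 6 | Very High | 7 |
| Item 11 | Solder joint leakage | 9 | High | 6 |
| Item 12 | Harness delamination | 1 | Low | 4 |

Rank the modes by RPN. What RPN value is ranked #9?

15

RPN = Severity × Occurrence × Detection:
  Item 3: 1 × 3 × 5 = 15
  Item 4: 6 × 3 × 9 = 162
  Item 5: 10 × 8 × 1 = 80
  Item 6: 9 × 10 × 2 = 180
  Item 7: 9 × 8 × 4 = 288
  Item 8: 6 × 6 × 3 = 108
  Item 9: 9 × 3 × 9 = 243
  Item 10: 7 × 10 × 6 = 420
  Item 11: 6 × 8 × 9 = 432
  Item 12: 4 × 3 × 1 = 12
Sorted descending: 432, 420, 288, 243, 180, 162, 108, 80, 15, 12.
The 9th-highest RPN is 15 (Item 3).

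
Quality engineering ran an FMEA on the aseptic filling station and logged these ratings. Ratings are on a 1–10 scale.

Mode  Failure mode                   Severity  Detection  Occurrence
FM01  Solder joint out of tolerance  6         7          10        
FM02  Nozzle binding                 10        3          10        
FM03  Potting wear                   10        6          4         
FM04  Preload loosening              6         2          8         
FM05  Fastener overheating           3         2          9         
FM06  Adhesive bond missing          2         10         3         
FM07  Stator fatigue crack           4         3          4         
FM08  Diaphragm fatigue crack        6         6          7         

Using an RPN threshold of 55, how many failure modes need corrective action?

RPN = Severity × Occurrence × Detection:
  FM01: 6 × 10 × 7 = 420
  FM02: 10 × 10 × 3 = 300
  FM03: 10 × 4 × 6 = 240
  FM04: 6 × 8 × 2 = 96
  FM05: 3 × 9 × 2 = 54
  FM06: 2 × 3 × 10 = 60
  FM07: 4 × 4 × 3 = 48
  FM08: 6 × 7 × 6 = 252
Modes with RPN ≥ 55: FM01 (420), FM02 (300), FM03 (240), FM04 (96), FM06 (60), FM08 (252) → 6.

6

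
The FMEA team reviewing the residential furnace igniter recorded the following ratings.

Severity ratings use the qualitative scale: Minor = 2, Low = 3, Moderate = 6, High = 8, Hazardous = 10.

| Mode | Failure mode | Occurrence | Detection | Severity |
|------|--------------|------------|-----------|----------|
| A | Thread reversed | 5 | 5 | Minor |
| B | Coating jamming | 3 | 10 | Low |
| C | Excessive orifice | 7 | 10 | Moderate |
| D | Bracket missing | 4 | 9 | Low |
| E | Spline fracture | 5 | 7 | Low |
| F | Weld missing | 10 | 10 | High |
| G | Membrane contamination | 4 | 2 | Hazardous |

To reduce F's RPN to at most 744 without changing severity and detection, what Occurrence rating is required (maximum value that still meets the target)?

9

F: S=8, O=10, D=10 → current RPN = 800.
Fixed product = 80. Need 80 × O ≤ 744, so O ≤ 744/80 = 9.30.
Maximum integer Occurrence rating = 9 (gives RPN 720; O=10 would give 800 > 744).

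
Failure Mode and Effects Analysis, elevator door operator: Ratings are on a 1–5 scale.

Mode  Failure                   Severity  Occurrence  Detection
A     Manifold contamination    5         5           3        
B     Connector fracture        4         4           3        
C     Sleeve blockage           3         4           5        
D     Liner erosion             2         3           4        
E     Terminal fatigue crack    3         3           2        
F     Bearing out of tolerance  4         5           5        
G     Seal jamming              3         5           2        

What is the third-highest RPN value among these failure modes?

60

RPN = Severity × Occurrence × Detection:
  A: 5 × 5 × 3 = 75
  B: 4 × 4 × 3 = 48
  C: 3 × 4 × 5 = 60
  D: 2 × 3 × 4 = 24
  E: 3 × 3 × 2 = 18
  F: 4 × 5 × 5 = 100
  G: 3 × 5 × 2 = 30
Sorted descending: 100, 75, 60, 48, 30, 24, 18.
The third-highest RPN is 60 (C).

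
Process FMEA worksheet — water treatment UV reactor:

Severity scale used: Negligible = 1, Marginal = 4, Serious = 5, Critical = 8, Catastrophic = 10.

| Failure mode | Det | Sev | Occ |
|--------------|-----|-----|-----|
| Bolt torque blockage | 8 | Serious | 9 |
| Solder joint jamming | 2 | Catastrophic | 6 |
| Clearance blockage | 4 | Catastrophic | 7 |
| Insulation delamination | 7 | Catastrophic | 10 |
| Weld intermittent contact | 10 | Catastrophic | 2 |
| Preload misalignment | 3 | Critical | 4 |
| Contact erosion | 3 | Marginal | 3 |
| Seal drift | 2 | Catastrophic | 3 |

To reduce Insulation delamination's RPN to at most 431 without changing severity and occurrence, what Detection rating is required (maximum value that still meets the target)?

Insulation delamination: S=10, O=10, D=7 → current RPN = 700.
Fixed product = 100. Need 100 × D ≤ 431, so D ≤ 431/100 = 4.31.
Maximum integer Detection rating = 4 (gives RPN 400; D=5 would give 500 > 431).

4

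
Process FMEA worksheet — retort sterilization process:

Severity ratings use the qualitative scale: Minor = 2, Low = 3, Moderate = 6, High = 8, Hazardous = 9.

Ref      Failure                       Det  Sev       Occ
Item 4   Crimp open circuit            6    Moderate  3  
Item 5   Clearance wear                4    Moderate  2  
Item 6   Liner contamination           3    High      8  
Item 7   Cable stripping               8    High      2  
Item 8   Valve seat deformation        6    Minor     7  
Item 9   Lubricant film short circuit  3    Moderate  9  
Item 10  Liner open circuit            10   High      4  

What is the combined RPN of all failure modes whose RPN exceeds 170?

512

RPN = Severity × Occurrence × Detection:
  Item 4: 6 × 3 × 6 = 108
  Item 5: 6 × 2 × 4 = 48
  Item 6: 8 × 8 × 3 = 192
  Item 7: 8 × 2 × 8 = 128
  Item 8: 2 × 7 × 6 = 84
  Item 9: 6 × 9 × 3 = 162
  Item 10: 8 × 4 × 10 = 320
RPN > 170: Item 6 (192), Item 10 (320).
Sum: 192 + 320 = 512.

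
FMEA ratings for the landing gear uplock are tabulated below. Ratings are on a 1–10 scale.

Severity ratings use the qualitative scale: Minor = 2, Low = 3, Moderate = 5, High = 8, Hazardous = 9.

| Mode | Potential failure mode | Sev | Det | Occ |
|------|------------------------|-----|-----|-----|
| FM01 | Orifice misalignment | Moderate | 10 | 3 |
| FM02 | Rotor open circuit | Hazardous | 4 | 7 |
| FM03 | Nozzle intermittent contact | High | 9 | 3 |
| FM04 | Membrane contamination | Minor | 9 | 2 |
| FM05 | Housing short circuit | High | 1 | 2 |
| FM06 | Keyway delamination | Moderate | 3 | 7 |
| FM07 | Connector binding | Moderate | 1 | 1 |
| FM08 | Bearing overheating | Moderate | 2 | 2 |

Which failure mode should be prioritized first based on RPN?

FM02

RPN = Severity × Occurrence × Detection:
  FM01: 5 × 3 × 10 = 150
  FM02: 9 × 7 × 4 = 252
  FM03: 8 × 3 × 9 = 216
  FM04: 2 × 2 × 9 = 36
  FM05: 8 × 2 × 1 = 16
  FM06: 5 × 7 × 3 = 105
  FM07: 5 × 1 × 1 = 5
  FM08: 5 × 2 × 2 = 20
Highest RPN is 252 → FM02.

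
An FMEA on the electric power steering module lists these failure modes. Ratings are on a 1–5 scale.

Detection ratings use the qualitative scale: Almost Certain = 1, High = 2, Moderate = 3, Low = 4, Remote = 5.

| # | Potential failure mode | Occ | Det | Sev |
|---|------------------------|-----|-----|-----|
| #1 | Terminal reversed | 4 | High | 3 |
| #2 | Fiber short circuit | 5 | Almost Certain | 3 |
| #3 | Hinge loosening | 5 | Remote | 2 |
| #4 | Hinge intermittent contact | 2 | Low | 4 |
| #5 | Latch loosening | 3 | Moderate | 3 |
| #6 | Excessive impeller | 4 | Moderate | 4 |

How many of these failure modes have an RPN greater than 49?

RPN = Severity × Occurrence × Detection:
  #1: 3 × 4 × 2 = 24
  #2: 3 × 5 × 1 = 15
  #3: 2 × 5 × 5 = 50
  #4: 4 × 2 × 4 = 32
  #5: 3 × 3 × 3 = 27
  #6: 4 × 4 × 3 = 48
Modes with RPN > 49: #3 (50) → 1.

1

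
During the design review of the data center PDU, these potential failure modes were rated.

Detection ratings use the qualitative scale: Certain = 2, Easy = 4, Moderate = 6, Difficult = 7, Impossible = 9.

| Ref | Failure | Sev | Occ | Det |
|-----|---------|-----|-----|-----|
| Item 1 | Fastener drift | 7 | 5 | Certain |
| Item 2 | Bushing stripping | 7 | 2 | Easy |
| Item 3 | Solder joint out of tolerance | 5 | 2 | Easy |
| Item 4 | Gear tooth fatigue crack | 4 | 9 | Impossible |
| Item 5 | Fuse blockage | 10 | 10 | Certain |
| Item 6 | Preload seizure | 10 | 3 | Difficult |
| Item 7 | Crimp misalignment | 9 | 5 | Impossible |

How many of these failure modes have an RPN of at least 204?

RPN = Severity × Occurrence × Detection:
  Item 1: 7 × 5 × 2 = 70
  Item 2: 7 × 2 × 4 = 56
  Item 3: 5 × 2 × 4 = 40
  Item 4: 4 × 9 × 9 = 324
  Item 5: 10 × 10 × 2 = 200
  Item 6: 10 × 3 × 7 = 210
  Item 7: 9 × 5 × 9 = 405
Modes with RPN ≥ 204: Item 4 (324), Item 6 (210), Item 7 (405) → 3.

3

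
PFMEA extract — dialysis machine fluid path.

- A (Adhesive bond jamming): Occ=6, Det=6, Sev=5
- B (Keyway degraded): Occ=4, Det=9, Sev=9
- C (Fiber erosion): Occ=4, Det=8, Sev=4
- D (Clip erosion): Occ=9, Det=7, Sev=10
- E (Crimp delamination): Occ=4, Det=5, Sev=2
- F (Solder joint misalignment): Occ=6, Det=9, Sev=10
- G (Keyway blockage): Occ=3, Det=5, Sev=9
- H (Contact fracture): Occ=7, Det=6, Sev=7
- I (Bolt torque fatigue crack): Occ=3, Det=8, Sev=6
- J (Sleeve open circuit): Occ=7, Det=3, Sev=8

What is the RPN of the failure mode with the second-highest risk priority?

540

RPN = Severity × Occurrence × Detection:
  A: 5 × 6 × 6 = 180
  B: 9 × 4 × 9 = 324
  C: 4 × 4 × 8 = 128
  D: 10 × 9 × 7 = 630
  E: 2 × 4 × 5 = 40
  F: 10 × 6 × 9 = 540
  G: 9 × 3 × 5 = 135
  H: 7 × 7 × 6 = 294
  I: 6 × 3 × 8 = 144
  J: 8 × 7 × 3 = 168
Sorted descending: 630, 540, 324, 294, 180, 168, 144, 135, 128, 40.
The second-highest RPN is 540 (F).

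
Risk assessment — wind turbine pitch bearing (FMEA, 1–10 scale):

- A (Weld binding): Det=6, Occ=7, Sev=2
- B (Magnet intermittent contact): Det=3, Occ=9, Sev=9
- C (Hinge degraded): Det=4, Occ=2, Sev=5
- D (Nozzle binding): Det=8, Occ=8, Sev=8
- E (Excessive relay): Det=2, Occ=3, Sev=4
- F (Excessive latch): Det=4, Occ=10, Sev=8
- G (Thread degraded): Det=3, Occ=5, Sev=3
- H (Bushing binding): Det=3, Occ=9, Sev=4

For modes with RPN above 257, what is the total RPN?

RPN = Severity × Occurrence × Detection:
  A: 2 × 7 × 6 = 84
  B: 9 × 9 × 3 = 243
  C: 5 × 2 × 4 = 40
  D: 8 × 8 × 8 = 512
  E: 4 × 3 × 2 = 24
  F: 8 × 10 × 4 = 320
  G: 3 × 5 × 3 = 45
  H: 4 × 9 × 3 = 108
RPN > 257: D (512), F (320).
Sum: 512 + 320 = 832.

832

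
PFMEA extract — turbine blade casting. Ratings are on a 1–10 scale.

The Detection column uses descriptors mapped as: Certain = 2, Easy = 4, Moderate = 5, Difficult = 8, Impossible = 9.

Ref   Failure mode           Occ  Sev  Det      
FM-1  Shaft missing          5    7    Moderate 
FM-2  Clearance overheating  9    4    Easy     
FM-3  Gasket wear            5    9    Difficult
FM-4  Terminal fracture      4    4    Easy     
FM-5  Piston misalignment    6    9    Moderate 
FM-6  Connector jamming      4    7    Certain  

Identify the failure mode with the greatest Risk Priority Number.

FM-3

RPN = Severity × Occurrence × Detection:
  FM-1: 7 × 5 × 5 = 175
  FM-2: 4 × 9 × 4 = 144
  FM-3: 9 × 5 × 8 = 360
  FM-4: 4 × 4 × 4 = 64
  FM-5: 9 × 6 × 5 = 270
  FM-6: 7 × 4 × 2 = 56
Highest RPN is 360 → FM-3.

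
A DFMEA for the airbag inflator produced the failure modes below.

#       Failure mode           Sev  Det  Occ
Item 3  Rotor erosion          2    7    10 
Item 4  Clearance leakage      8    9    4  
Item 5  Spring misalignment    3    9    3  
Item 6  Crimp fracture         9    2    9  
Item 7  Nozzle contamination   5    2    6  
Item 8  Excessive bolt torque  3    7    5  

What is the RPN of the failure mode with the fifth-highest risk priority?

81

RPN = Severity × Occurrence × Detection:
  Item 3: 2 × 10 × 7 = 140
  Item 4: 8 × 4 × 9 = 288
  Item 5: 3 × 3 × 9 = 81
  Item 6: 9 × 9 × 2 = 162
  Item 7: 5 × 6 × 2 = 60
  Item 8: 3 × 5 × 7 = 105
Sorted descending: 288, 162, 140, 105, 81, 60.
The fifth-highest RPN is 81 (Item 5).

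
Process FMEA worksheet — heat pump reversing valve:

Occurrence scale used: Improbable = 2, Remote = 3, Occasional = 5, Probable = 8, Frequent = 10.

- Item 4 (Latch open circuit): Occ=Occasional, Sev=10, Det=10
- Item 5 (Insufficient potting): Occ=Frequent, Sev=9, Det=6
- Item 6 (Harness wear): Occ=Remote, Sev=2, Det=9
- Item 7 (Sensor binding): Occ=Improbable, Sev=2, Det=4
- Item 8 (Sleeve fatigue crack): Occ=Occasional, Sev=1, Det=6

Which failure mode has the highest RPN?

Item 5

RPN = Severity × Occurrence × Detection:
  Item 4: 10 × 5 × 10 = 500
  Item 5: 9 × 10 × 6 = 540
  Item 6: 2 × 3 × 9 = 54
  Item 7: 2 × 2 × 4 = 16
  Item 8: 1 × 5 × 6 = 30
Highest RPN is 540 → Item 5.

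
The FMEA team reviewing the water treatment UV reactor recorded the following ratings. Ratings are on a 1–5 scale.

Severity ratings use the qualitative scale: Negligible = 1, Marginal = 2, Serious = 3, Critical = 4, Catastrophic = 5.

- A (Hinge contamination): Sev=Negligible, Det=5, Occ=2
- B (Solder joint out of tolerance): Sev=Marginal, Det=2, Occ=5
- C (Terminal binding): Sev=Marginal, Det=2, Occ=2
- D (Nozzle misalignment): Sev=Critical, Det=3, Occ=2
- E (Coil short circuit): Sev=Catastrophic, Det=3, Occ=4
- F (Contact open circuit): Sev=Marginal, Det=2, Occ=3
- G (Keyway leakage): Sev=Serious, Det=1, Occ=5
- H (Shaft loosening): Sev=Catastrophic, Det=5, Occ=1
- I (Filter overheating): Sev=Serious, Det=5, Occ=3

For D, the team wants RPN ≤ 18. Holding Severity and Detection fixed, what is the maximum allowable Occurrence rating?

1

D: S=4, O=2, D=3 → current RPN = 24.
Fixed product = 12. Need 12 × O ≤ 18, so O ≤ 18/12 = 1.50.
Maximum integer Occurrence rating = 1 (gives RPN 12; O=2 would give 24 > 18).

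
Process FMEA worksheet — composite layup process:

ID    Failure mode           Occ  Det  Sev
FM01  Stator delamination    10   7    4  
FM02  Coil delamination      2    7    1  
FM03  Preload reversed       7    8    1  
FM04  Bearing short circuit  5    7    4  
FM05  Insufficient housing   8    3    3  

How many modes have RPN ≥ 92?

RPN = Severity × Occurrence × Detection:
  FM01: 4 × 10 × 7 = 280
  FM02: 1 × 2 × 7 = 14
  FM03: 1 × 7 × 8 = 56
  FM04: 4 × 5 × 7 = 140
  FM05: 3 × 8 × 3 = 72
Modes with RPN ≥ 92: FM01 (280), FM04 (140) → 2.

2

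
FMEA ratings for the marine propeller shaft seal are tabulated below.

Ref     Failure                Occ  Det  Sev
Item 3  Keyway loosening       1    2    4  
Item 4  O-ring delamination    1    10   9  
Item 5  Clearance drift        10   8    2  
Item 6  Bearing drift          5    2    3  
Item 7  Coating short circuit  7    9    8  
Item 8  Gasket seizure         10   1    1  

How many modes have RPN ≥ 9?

5

RPN = Severity × Occurrence × Detection:
  Item 3: 4 × 1 × 2 = 8
  Item 4: 9 × 1 × 10 = 90
  Item 5: 2 × 10 × 8 = 160
  Item 6: 3 × 5 × 2 = 30
  Item 7: 8 × 7 × 9 = 504
  Item 8: 1 × 10 × 1 = 10
Modes with RPN ≥ 9: Item 4 (90), Item 5 (160), Item 6 (30), Item 7 (504), Item 8 (10) → 5.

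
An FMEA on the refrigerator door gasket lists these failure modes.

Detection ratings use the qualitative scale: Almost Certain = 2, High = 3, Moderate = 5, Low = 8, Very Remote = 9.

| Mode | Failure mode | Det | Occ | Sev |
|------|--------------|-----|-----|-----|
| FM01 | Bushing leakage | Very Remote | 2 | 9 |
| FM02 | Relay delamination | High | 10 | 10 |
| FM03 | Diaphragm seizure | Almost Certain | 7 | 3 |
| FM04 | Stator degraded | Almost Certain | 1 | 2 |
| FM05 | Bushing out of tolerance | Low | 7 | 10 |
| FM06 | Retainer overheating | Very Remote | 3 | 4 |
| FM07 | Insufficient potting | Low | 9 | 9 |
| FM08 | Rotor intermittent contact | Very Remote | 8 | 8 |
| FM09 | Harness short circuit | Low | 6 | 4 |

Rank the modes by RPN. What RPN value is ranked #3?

560

RPN = Severity × Occurrence × Detection:
  FM01: 9 × 2 × 9 = 162
  FM02: 10 × 10 × 3 = 300
  FM03: 3 × 7 × 2 = 42
  FM04: 2 × 1 × 2 = 4
  FM05: 10 × 7 × 8 = 560
  FM06: 4 × 3 × 9 = 108
  FM07: 9 × 9 × 8 = 648
  FM08: 8 × 8 × 9 = 576
  FM09: 4 × 6 × 8 = 192
Sorted descending: 648, 576, 560, 300, 192, 162, 108, 42, 4.
The third-highest RPN is 560 (FM05).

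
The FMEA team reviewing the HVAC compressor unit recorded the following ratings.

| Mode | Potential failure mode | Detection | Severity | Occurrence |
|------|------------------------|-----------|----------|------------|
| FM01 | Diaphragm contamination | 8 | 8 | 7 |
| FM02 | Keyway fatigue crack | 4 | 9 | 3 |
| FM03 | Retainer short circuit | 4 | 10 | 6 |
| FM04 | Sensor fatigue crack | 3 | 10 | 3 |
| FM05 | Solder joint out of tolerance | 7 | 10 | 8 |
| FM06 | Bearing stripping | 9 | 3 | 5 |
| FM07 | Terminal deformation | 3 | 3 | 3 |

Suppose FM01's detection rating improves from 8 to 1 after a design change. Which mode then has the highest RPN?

FM05

RPN = Severity × Occurrence × Detection:
  FM01: 8 × 7 × 8 = 448
  FM02: 9 × 3 × 4 = 108
  FM03: 10 × 6 × 4 = 240
  FM04: 10 × 3 × 3 = 90
  FM05: 10 × 8 × 7 = 560
  FM06: 3 × 5 × 9 = 135
  FM07: 3 × 3 × 3 = 27
After action: FM01 → 8 × 7 × 1 = 56.
Revised RPNs: FM05=560, FM03=240, FM06=135, FM02=108, FM04=90, FM01=56, FM07=27.
Highest is now FM05 (560).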